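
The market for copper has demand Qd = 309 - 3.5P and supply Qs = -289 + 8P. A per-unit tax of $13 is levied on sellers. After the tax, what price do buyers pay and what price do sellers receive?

Pre-tax equilibrium: P* = 52, Q* = 127.
Tax on sellers shifts supply to Qs = -289 + 8(P − 13) = -393 + 8P.
309 - 3.5P = -393 + 8P gives buyer price Pb = 1404/23; sellers receive Ps = 1404/23 − 13 = 1105/23.
New quantity: Q = 309 − 3.5(1404/23) = 2193/23.

Buyers pay 1404/23, sellers receive 1105/23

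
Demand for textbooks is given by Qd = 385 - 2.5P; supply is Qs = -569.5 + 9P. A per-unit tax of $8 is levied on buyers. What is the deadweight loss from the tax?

Deadweight loss = 1440/23

Pre-tax equilibrium: P* = 83, Q* = 177.5.
Tax on buyers shifts demand to Qd = 385 − 2.5(P + 8) = 365 - 2.5P.
365 - 2.5P = -569.5 + 9P gives seller price Ps = 1869/23; buyers pay Pb = 1869/23 + 8 = 2053/23.
New quantity: Q = 385 − 2.5(2053/23) = 7445/46.
DWL = ½ × 8 × (177.5 − 7445/46) = 1440/23.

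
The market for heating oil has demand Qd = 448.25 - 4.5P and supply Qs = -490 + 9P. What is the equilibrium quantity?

Q* = 135.5

Set Qd = Qs: 448.25 - 4.5P = -490 + 9P.
938.25 = 13.5P, so P* = 69.5.
Q* = 448.25 − 4.5(69.5) = 135.5.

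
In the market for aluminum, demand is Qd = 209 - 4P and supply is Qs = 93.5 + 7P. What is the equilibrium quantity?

Set Qd = Qs: 209 - 4P = 93.5 + 7P.
115.5 = 11P, so P* = 10.5.
Q* = 209 − 4(10.5) = 167.

Q* = 167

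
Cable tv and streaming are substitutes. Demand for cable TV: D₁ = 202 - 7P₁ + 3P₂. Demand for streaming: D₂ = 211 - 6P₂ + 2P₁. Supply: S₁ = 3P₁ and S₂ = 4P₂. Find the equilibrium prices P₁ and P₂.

P₁ = 2653/94, P₂ = 1257/47

Market 1: 202 - 7P₁ + 3P₂ = 3P₁ → 10P₁ - 3P₂ = 202.
Market 2: 10P₂ - 2P₁ = 211.
Eliminating P₂: 10×(1) + 3×(2) gives 94P₁ = 2653, so P₁ = 2653/94.
Back-substitute into (2): P₂ = (211 + 2×2653/94) / 10 = 1257/47.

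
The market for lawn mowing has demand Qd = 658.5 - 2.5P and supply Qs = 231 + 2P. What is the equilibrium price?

P* = 95

Set Qd = Qs: 658.5 - 2.5P = 231 + 2P.
427.5 = 4.5P, so P* = 95.
Q* = 658.5 − 2.5(95) = 421.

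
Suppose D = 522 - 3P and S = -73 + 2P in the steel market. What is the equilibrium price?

P* = 119

Set D = S: 522 - 3P = -73 + 2P.
595 = 5P, so P* = 119.
Q* = 522 − 3(119) = 165.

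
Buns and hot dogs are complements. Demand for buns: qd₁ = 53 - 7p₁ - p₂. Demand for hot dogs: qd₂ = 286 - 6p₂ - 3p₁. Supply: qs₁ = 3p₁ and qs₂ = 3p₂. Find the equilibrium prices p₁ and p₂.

p₁ = 191/87, p₂ = 2701/87

Market 1: 53 - 7p₁ - p₂ = 3p₁ → 10p₁ + p₂ = 53.
Market 2: 9p₂ + 3p₁ = 286.
Eliminating p₂: 9×(1) − 1×(2) gives 87p₁ = 191, so p₁ = 191/87.
Back-substitute into (2): p₂ = (286 − 3×191/87) / 9 = 2701/87.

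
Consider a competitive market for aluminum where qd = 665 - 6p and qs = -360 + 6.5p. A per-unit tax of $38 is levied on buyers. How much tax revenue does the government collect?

Tax revenue = 2068.72

Pre-tax equilibrium: p* = 82, q* = 173.
Tax on buyers shifts demand to qd = 665 − 6(p + 38) = 437 - 6p.
437 - 6p = -360 + 6.5p gives seller price ps = 63.76; buyers pay pb = 63.76 + 38 = 101.76.
New quantity: q = 665 − 6(101.76) = 54.44.
Revenue = 38 × 54.44 = 2068.72.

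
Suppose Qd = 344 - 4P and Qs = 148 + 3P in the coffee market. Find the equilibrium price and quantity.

Set Qd = Qs: 344 - 4P = 148 + 3P.
196 = 7P, so P* = 28.
Q* = 344 − 4(28) = 232.

P* = 28, Q* = 232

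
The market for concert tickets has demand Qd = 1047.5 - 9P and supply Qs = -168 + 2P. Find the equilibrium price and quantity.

Set Qd = Qs: 1047.5 - 9P = -168 + 2P.
1215.5 = 11P, so P* = 110.5.
Q* = 1047.5 − 9(110.5) = 53.

P* = 110.5, Q* = 53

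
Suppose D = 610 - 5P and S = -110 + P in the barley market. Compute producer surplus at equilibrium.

Producer surplus = 50

Equilibrium: 610 - 5P = -110 + P gives P* = 120, Q* = 10.
Supply starts at P = 110 (where S = 0).
PS = ½(120 − 110)(10) = 50.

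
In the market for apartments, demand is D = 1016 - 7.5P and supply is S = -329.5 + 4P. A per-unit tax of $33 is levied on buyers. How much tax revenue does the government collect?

Tax revenue = 79563/46

Pre-tax equilibrium: P* = 117, Q* = 138.5.
Tax on buyers shifts demand to D = 1016 − 7.5(P + 33) = 768.5 - 7.5P.
768.5 - 7.5P = -329.5 + 4P gives seller price Ps = 2196/23; buyers pay Pb = 2196/23 + 33 = 2955/23.
New quantity: Q = 1016 − 7.5(2955/23) = 2411/46.
Revenue = 33 × 2411/46 = 79563/46.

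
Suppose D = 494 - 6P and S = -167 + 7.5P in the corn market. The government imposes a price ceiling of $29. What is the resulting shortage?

Equilibrium price would be P* = 1322/27, so the ceiling at 29 binds.
At P = 29: D = 494 − 6(29) = 320, S = -167 + 7.5(29) = 50.5.
Shortage = 320 − 50.5 = 269.5.

Shortage = 269.5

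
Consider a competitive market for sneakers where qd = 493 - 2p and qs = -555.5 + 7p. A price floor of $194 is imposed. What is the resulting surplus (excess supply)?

Surplus = 697.5

Equilibrium price would be p* = 116.5, so the floor at 194 binds.
At p = 194: qd = 105, qs = 802.5.
Surplus = 802.5 − 105 = 697.5.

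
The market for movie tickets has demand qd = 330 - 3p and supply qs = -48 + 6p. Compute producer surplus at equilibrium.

Producer surplus = 3468

Equilibrium: 330 - 3p = -48 + 6p gives p* = 42, q* = 204.
Supply starts at p = 8 (where qs = 0).
PS = ½(42 − 8)(204) = 3468.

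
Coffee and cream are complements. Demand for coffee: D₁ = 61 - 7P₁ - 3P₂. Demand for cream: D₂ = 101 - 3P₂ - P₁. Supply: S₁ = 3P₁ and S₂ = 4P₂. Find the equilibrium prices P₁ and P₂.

P₁ = 124/67, P₂ = 949/67

Market 1: 61 - 7P₁ - 3P₂ = 3P₁ → 10P₁ + 3P₂ = 61.
Market 2: 7P₂ + P₁ = 101.
Eliminating P₂: 7×(1) − 3×(2) gives 67P₁ = 124, so P₁ = 124/67.
Back-substitute into (2): P₂ = (101 − 1×124/67) / 7 = 949/67.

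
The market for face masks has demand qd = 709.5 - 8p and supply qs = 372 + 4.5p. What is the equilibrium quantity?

q* = 493.5

Set qd = qs: 709.5 - 8p = 372 + 4.5p.
337.5 = 12.5p, so p* = 27.
q* = 709.5 − 8(27) = 493.5.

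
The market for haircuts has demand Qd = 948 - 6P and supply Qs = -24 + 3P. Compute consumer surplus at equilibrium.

Equilibrium: 948 - 6P = -24 + 3P gives P* = 108, Q* = 300.
Demand choke price (Qd = 0): P = 158.
CS = ½(158 − 108)(300) = 7500.

Consumer surplus = 7500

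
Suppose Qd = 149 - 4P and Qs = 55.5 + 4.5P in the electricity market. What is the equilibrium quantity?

Set Qd = Qs: 149 - 4P = 55.5 + 4.5P.
93.5 = 8.5P, so P* = 11.
Q* = 149 − 4(11) = 105.

Q* = 105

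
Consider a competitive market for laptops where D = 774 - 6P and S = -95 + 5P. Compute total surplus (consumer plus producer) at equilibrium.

Equilibrium: 774 - 6P = -95 + 5P gives P* = 79, Q* = 300.
Demand choke price: P = 129; supply starts at P = 19.
CS = ½(129 − 79)(300) = 7500; PS = ½(79 − 19)(300) = 9000.

Total surplus = 16500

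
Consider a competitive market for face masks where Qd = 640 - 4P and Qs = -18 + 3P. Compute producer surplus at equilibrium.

Producer surplus = 11616

Equilibrium: 640 - 4P = -18 + 3P gives P* = 94, Q* = 264.
Supply starts at P = 6 (where Qs = 0).
PS = ½(94 − 6)(264) = 11616.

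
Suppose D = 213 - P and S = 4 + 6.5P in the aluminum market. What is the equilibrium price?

P* = 418/15

Set D = S: 213 - P = 4 + 6.5P.
209 = 7.5P, so P* = 418/15.
Q* = 213 − 1(418/15) = 2777/15.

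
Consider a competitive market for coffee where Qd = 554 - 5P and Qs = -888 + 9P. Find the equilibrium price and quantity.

P* = 103, Q* = 39

Set Qd = Qs: 554 - 5P = -888 + 9P.
1442 = 14P, so P* = 103.
Q* = 554 − 5(103) = 39.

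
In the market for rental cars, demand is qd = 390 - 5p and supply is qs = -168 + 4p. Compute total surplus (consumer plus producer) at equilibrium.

Total surplus = 1440

Equilibrium: 390 - 5p = -168 + 4p gives p* = 62, q* = 80.
Demand choke price: p = 78; supply starts at p = 42.
CS = ½(78 − 62)(80) = 640; PS = ½(62 − 42)(80) = 800.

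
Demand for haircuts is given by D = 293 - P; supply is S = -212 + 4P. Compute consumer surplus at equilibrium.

Consumer surplus = 18432

Equilibrium: 293 - P = -212 + 4P gives P* = 101, Q* = 192.
Demand choke price (D = 0): P = 293.
CS = ½(293 − 101)(192) = 18432.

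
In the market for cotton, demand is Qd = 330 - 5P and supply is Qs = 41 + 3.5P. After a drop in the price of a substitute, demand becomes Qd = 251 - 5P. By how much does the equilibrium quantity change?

ΔQ = -553/17

Original equilibrium: P* = 34, Q* = 160.
New equilibrium: 251 - 5P = 41 + 3.5P, so 210 = 8.5P and P' = 420/17; Q' = 251 − 5(420/17) = 2167/17.
Change in quantity: 2167/17 − 160 = -553/17.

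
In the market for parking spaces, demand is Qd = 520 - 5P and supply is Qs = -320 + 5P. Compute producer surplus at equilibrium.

Equilibrium: 520 - 5P = -320 + 5P gives P* = 84, Q* = 100.
Supply starts at P = 64 (where Qs = 0).
PS = ½(84 − 64)(100) = 1000.

Producer surplus = 1000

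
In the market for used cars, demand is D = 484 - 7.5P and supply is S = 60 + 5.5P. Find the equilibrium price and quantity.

Set D = S: 484 - 7.5P = 60 + 5.5P.
424 = 13P, so P* = 424/13.
Q* = 484 − 7.5(424/13) = 3112/13.

P* = 424/13, Q* = 3112/13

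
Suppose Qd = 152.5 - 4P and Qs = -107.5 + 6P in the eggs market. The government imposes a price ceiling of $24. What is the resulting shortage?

Shortage = 20

Equilibrium price would be P* = 26, so the ceiling at 24 binds.
At P = 24: Qd = 152.5 − 4(24) = 56.5, Qs = -107.5 + 6(24) = 36.5.
Shortage = 56.5 − 36.5 = 20.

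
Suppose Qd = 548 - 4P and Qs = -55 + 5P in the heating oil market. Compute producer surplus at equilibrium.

Producer surplus = 7840

Equilibrium: 548 - 4P = -55 + 5P gives P* = 67, Q* = 280.
Supply starts at P = 11 (where Qs = 0).
PS = ½(67 − 11)(280) = 7840.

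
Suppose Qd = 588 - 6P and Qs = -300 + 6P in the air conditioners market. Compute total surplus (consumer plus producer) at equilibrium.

Equilibrium: 588 - 6P = -300 + 6P gives P* = 74, Q* = 144.
Demand choke price: P = 98; supply starts at P = 50.
CS = ½(98 − 74)(144) = 1728; PS = ½(74 − 50)(144) = 1728.

Total surplus = 3456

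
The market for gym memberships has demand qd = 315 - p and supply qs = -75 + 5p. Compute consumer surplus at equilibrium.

Equilibrium: 315 - p = -75 + 5p gives p* = 65, q* = 250.
Demand choke price (qd = 0): p = 315.
CS = ½(315 − 65)(250) = 31250.

Consumer surplus = 31250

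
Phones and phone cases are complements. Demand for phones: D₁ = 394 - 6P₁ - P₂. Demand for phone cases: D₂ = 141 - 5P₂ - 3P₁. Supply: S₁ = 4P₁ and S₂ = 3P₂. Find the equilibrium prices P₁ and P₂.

P₁ = 3011/77, P₂ = 228/77

Market 1: 394 - 6P₁ - P₂ = 4P₁ → 10P₁ + P₂ = 394.
Market 2: 8P₂ + 3P₁ = 141.
Eliminating P₂: 8×(1) − 1×(2) gives 77P₁ = 3011, so P₁ = 3011/77.
Back-substitute into (2): P₂ = (141 − 3×3011/77) / 8 = 228/77.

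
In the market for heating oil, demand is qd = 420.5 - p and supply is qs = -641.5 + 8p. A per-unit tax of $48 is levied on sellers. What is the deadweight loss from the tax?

Pre-tax equilibrium: p* = 118, q* = 302.5.
Tax on sellers shifts supply to qs = -641.5 + 8(p − 48) = -1025.5 + 8p.
420.5 - p = -1025.5 + 8p gives buyer price pb = 482/3; sellers receive ps = 482/3 − 48 = 338/3.
New quantity: q = 420.5 − 1(482/3) = 1559/6.
DWL = ½ × 48 × (302.5 − 1559/6) = 1024.

Deadweight loss = 1024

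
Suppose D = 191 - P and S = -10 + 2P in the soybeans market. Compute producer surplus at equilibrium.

Producer surplus = 3844

Equilibrium: 191 - P = -10 + 2P gives P* = 67, Q* = 124.
Supply starts at P = 5 (where S = 0).
PS = ½(67 − 5)(124) = 3844.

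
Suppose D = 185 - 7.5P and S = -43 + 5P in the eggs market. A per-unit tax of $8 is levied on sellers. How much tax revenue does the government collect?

Pre-tax equilibrium: P* = 18.24, Q* = 48.2.
Tax on sellers shifts supply to S = -43 + 5(P − 8) = -83 + 5P.
185 - 7.5P = -83 + 5P gives buyer price Pb = 21.44; sellers receive Ps = 21.44 − 8 = 13.44.
New quantity: Q = 185 − 7.5(21.44) = 24.2.
Revenue = 8 × 24.2 = 193.6.

Tax revenue = 193.6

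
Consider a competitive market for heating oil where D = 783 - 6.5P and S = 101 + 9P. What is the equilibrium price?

Set D = S: 783 - 6.5P = 101 + 9P.
682 = 15.5P, so P* = 44.
Q* = 783 − 6.5(44) = 497.

P* = 44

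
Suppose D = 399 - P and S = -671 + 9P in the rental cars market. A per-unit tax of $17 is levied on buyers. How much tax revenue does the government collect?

Pre-tax equilibrium: P* = 107, Q* = 292.
Tax on buyers shifts demand to D = 399 − 1(P + 17) = 382 - P.
382 - P = -671 + 9P gives seller price Ps = 105.3; buyers pay Pb = 105.3 + 17 = 122.3.
New quantity: Q = 399 − 1(122.3) = 276.7.
Revenue = 17 × 276.7 = 4703.9.

Tax revenue = 4703.9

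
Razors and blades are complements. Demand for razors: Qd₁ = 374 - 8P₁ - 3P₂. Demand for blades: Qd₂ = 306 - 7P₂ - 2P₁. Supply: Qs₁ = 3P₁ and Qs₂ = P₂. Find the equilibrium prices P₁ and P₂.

P₁ = 1037/41, P₂ = 1309/41

Market 1: 374 - 8P₁ - 3P₂ = 3P₁ → 11P₁ + 3P₂ = 374.
Market 2: 8P₂ + 2P₁ = 306.
Eliminating P₂: 8×(1) − 3×(2) gives 82P₁ = 2074, so P₁ = 1037/41.
Back-substitute into (2): P₂ = (306 − 2×1037/41) / 8 = 1309/41.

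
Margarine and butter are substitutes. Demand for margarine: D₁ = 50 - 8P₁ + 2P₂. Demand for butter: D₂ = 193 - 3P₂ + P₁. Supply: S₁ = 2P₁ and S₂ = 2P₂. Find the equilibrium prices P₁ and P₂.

P₁ = 13.25, P₂ = 41.25

Market 1: 50 - 8P₁ + 2P₂ = 2P₁ → 10P₁ - 2P₂ = 50.
Market 2: 5P₂ - P₁ = 193.
Eliminating P₂: 5×(1) + 2×(2) gives 48P₁ = 636, so P₁ = 13.25.
Back-substitute into (2): P₂ = (193 + 1×13.25) / 5 = 41.25.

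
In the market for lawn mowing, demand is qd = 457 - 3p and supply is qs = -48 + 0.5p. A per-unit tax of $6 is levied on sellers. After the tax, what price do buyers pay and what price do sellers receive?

Pre-tax equilibrium: p* = 1010/7, q* = 169/7.
Tax on sellers shifts supply to qs = -48 + 0.5(p − 6) = -51 + 0.5p.
457 - 3p = -51 + 0.5p gives buyer price pb = 1016/7; sellers receive ps = 1016/7 − 6 = 974/7.
New quantity: q = 457 − 3(1016/7) = 151/7.

Buyers pay 1016/7, sellers receive 974/7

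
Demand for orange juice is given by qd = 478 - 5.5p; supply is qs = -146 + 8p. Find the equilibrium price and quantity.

p* = 416/9, q* = 2014/9

Set qd = qs: 478 - 5.5p = -146 + 8p.
624 = 13.5p, so p* = 416/9.
q* = 478 − 5.5(416/9) = 2014/9.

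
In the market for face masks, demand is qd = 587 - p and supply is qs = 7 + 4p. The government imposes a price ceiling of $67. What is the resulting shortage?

Equilibrium price would be p* = 116, so the ceiling at 67 binds.
At p = 67: qd = 587 − 1(67) = 520, qs = 7 + 4(67) = 275.
Shortage = 520 − 275 = 245.

Shortage = 245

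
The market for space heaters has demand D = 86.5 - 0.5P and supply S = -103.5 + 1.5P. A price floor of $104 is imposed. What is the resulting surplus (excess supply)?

Equilibrium price would be P* = 95, so the floor at 104 binds.
At P = 104: D = 34.5, S = 52.5.
Surplus = 52.5 − 34.5 = 18.

Surplus = 18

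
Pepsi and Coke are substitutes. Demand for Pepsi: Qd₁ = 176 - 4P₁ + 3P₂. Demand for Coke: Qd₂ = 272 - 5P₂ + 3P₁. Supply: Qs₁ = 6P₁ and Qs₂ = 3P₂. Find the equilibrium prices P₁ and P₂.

P₁ = 2224/71, P₂ = 3248/71

Market 1: 176 - 4P₁ + 3P₂ = 6P₁ → 10P₁ - 3P₂ = 176.
Market 2: 8P₂ - 3P₁ = 272.
Eliminating P₂: 8×(1) + 3×(2) gives 71P₁ = 2224, so P₁ = 2224/71.
Back-substitute into (2): P₂ = (272 + 3×2224/71) / 8 = 3248/71.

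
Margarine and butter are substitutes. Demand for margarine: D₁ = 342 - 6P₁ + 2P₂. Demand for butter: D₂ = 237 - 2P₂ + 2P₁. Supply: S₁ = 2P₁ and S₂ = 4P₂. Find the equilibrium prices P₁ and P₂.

Market 1: 342 - 6P₁ + 2P₂ = 2P₁ → 8P₁ - 2P₂ = 342.
Market 2: 6P₂ - 2P₁ = 237.
Eliminating P₂: 6×(1) + 2×(2) gives 44P₁ = 2526, so P₁ = 1263/22.
Back-substitute into (2): P₂ = (237 + 2×1263/22) / 6 = 645/11.

P₁ = 1263/22, P₂ = 645/11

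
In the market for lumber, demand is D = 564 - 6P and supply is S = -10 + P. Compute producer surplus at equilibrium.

Equilibrium: 564 - 6P = -10 + P gives P* = 82, Q* = 72.
Supply starts at P = 10 (where S = 0).
PS = ½(82 − 10)(72) = 2592.

Producer surplus = 2592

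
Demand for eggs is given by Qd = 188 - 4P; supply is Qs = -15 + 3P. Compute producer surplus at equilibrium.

Equilibrium: 188 - 4P = -15 + 3P gives P* = 29, Q* = 72.
Supply starts at P = 5 (where Qs = 0).
PS = ½(29 − 5)(72) = 864.

Producer surplus = 864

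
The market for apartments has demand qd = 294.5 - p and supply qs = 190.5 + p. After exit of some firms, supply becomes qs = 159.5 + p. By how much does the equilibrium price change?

Original equilibrium: p* = 52, q* = 242.5.
New equilibrium: 294.5 - p = 159.5 + p, so 135 = 2p and p' = 67.5; q' = 294.5 − 1(67.5) = 227.
Change in price: 67.5 − 52 = 15.5.

Δp = 15.5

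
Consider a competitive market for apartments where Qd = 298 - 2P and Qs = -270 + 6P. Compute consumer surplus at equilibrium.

Consumer surplus = 6084

Equilibrium: 298 - 2P = -270 + 6P gives P* = 71, Q* = 156.
Demand choke price (Qd = 0): P = 149.
CS = ½(149 − 71)(156) = 6084.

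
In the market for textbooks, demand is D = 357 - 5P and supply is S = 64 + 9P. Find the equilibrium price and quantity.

Set D = S: 357 - 5P = 64 + 9P.
293 = 14P, so P* = 293/14.
Q* = 357 − 5(293/14) = 3533/14.

P* = 293/14, Q* = 3533/14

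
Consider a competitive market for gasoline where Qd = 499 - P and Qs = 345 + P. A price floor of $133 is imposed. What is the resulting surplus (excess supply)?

Equilibrium price would be P* = 77, so the floor at 133 binds.
At P = 133: Qd = 366, Qs = 478.
Surplus = 478 − 366 = 112.

Surplus = 112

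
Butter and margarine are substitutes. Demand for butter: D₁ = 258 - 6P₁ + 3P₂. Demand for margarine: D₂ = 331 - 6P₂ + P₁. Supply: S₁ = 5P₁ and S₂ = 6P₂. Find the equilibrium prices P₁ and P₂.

P₁ = 1363/43, P₂ = 3899/129

Market 1: 258 - 6P₁ + 3P₂ = 5P₁ → 11P₁ - 3P₂ = 258.
Market 2: 12P₂ - P₁ = 331.
Eliminating P₂: 12×(1) + 3×(2) gives 129P₁ = 4089, so P₁ = 1363/43.
Back-substitute into (2): P₂ = (331 + 1×1363/43) / 12 = 3899/129.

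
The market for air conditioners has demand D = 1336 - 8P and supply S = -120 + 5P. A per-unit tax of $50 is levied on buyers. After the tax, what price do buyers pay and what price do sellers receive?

Pre-tax equilibrium: P* = 112, Q* = 440.
Tax on buyers shifts demand to D = 1336 − 8(P + 50) = 936 - 8P.
936 - 8P = -120 + 5P gives seller price Ps = 1056/13; buyers pay Pb = 1056/13 + 50 = 1706/13.
New quantity: Q = 1336 − 8(1706/13) = 3720/13.

Buyers pay 1706/13, sellers receive 1056/13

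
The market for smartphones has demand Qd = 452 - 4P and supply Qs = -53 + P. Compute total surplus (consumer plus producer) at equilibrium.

Equilibrium: 452 - 4P = -53 + P gives P* = 101, Q* = 48.
Demand choke price: P = 113; supply starts at P = 53.
CS = ½(113 − 101)(48) = 288; PS = ½(101 − 53)(48) = 1152.

Total surplus = 1440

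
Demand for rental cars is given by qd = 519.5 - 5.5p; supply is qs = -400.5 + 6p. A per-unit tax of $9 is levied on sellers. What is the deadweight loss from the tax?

Deadweight loss = 2673/23

Pre-tax equilibrium: p* = 80, q* = 79.5.
Tax on sellers shifts supply to qs = -400.5 + 6(p − 9) = -454.5 + 6p.
519.5 - 5.5p = -454.5 + 6p gives buyer price pb = 1948/23; sellers receive ps = 1948/23 − 9 = 1741/23.
New quantity: q = 519.5 − 5.5(1948/23) = 2469/46.
DWL = ½ × 9 × (79.5 − 2469/46) = 2673/23.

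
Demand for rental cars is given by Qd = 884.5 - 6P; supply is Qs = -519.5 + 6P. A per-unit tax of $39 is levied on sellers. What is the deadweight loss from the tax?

Deadweight loss = 2281.5

Pre-tax equilibrium: P* = 117, Q* = 182.5.
Tax on sellers shifts supply to Qs = -519.5 + 6(P − 39) = -753.5 + 6P.
884.5 - 6P = -753.5 + 6P gives buyer price Pb = 136.5; sellers receive Ps = 136.5 − 39 = 97.5.
New quantity: Q = 884.5 − 6(136.5) = 65.5.
DWL = ½ × 39 × (182.5 − 65.5) = 2281.5.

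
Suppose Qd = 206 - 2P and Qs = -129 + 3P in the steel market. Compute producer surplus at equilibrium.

Producer surplus = 864

Equilibrium: 206 - 2P = -129 + 3P gives P* = 67, Q* = 72.
Supply starts at P = 43 (where Qs = 0).
PS = ½(67 − 43)(72) = 864.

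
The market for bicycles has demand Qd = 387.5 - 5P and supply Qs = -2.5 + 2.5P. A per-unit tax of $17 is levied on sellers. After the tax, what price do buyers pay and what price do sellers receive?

Pre-tax equilibrium: P* = 52, Q* = 127.5.
Tax on sellers shifts supply to Qs = -2.5 + 2.5(P − 17) = -45 + 2.5P.
387.5 - 5P = -45 + 2.5P gives buyer price Pb = 173/3; sellers receive Ps = 173/3 − 17 = 122/3.
New quantity: Q = 387.5 − 5(173/3) = 595/6.

Buyers pay 173/3, sellers receive 122/3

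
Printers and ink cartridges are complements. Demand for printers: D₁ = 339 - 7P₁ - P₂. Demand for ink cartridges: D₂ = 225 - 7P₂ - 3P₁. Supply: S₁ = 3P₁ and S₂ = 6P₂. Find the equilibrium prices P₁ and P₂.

Market 1: 339 - 7P₁ - P₂ = 3P₁ → 10P₁ + P₂ = 339.
Market 2: 13P₂ + 3P₁ = 225.
Eliminating P₂: 13×(1) − 1×(2) gives 127P₁ = 4182, so P₁ = 4182/127.
Back-substitute into (2): P₂ = (225 − 3×4182/127) / 13 = 1233/127.

P₁ = 4182/127, P₂ = 1233/127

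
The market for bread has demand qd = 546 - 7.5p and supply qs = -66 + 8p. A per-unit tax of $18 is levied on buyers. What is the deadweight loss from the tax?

Deadweight loss = 19440/31

Pre-tax equilibrium: p* = 1224/31, q* = 7746/31.
Tax on buyers shifts demand to qd = 546 − 7.5(p + 18) = 411 - 7.5p.
411 - 7.5p = -66 + 8p gives seller price ps = 954/31; buyers pay pb = 954/31 + 18 = 1512/31.
New quantity: q = 546 − 7.5(1512/31) = 5586/31.
DWL = ½ × 18 × (7746/31 − 5586/31) = 19440/31.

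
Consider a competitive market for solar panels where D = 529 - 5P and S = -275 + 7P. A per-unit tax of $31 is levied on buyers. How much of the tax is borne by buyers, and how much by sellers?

Buyers bear 217/12, sellers bear 155/12

Pre-tax equilibrium: P* = 67, Q* = 194.
Tax on buyers shifts demand to D = 529 − 5(P + 31) = 374 - 5P.
374 - 5P = -275 + 7P gives seller price Ps = 649/12; buyers pay Pb = 649/12 + 31 = 1021/12.
New quantity: Q = 529 − 5(1021/12) = 1243/12.
Buyer burden = 1021/12 − 67 = 217/12; seller burden = 67 − 649/12 = 155/12.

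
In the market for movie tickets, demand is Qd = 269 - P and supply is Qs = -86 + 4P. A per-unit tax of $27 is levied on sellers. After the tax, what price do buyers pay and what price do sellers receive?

Buyers pay $92.6, sellers receive $65.6

Pre-tax equilibrium: P* = 71, Q* = 198.
Tax on sellers shifts supply to Qs = -86 + 4(P − 27) = -194 + 4P.
269 - P = -194 + 4P gives buyer price Pb = 92.6; sellers receive Ps = 92.6 − 27 = 65.6.
New quantity: Q = 269 − 1(92.6) = 176.4.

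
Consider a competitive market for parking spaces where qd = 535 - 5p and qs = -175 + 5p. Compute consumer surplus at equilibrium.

Consumer surplus = 3240

Equilibrium: 535 - 5p = -175 + 5p gives p* = 71, q* = 180.
Demand choke price (qd = 0): p = 107.
CS = ½(107 − 71)(180) = 3240.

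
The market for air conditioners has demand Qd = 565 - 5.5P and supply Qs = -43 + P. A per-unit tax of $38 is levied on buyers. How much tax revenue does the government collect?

Tax revenue = 9082/13

Pre-tax equilibrium: P* = 1216/13, Q* = 657/13.
Tax on buyers shifts demand to Qd = 565 − 5.5(P + 38) = 356 - 5.5P.
356 - 5.5P = -43 + P gives seller price Ps = 798/13; buyers pay Pb = 798/13 + 38 = 1292/13.
New quantity: Q = 565 − 5.5(1292/13) = 239/13.
Revenue = 38 × 239/13 = 9082/13.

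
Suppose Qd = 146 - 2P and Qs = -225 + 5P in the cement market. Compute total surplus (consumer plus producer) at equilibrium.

Total surplus = 560

Equilibrium: 146 - 2P = -225 + 5P gives P* = 53, Q* = 40.
Demand choke price: P = 73; supply starts at P = 45.
CS = ½(73 − 53)(40) = 400; PS = ½(53 − 45)(40) = 160.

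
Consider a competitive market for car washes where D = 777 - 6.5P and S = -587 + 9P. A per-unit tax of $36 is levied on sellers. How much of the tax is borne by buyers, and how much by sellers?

Buyers bear 648/31, sellers bear 468/31

Pre-tax equilibrium: P* = 88, Q* = 205.
Tax on sellers shifts supply to S = -587 + 9(P − 36) = -911 + 9P.
777 - 6.5P = -911 + 9P gives buyer price Pb = 3376/31; sellers receive Ps = 3376/31 − 36 = 2260/31.
New quantity: Q = 777 − 6.5(3376/31) = 2143/31.
Buyer burden = 3376/31 − 88 = 648/31; seller burden = 88 − 2260/31 = 468/31.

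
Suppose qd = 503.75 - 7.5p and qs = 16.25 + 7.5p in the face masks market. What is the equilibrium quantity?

Set qd = qs: 503.75 - 7.5p = 16.25 + 7.5p.
487.5 = 15p, so p* = 32.5.
q* = 503.75 − 7.5(32.5) = 260.

q* = 260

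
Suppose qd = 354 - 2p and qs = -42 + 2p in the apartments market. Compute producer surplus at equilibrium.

Equilibrium: 354 - 2p = -42 + 2p gives p* = 99, q* = 156.
Supply starts at p = 21 (where qs = 0).
PS = ½(99 − 21)(156) = 6084.

Producer surplus = 6084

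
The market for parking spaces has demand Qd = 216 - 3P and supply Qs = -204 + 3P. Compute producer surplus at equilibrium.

Producer surplus = 6

Equilibrium: 216 - 3P = -204 + 3P gives P* = 70, Q* = 6.
Supply starts at P = 68 (where Qs = 0).
PS = ½(70 − 68)(6) = 6.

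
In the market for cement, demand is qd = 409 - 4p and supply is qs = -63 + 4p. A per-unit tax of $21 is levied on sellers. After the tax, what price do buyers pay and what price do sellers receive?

Pre-tax equilibrium: p* = 59, q* = 173.
Tax on sellers shifts supply to qs = -63 + 4(p − 21) = -147 + 4p.
409 - 4p = -147 + 4p gives buyer price pb = 69.5; sellers receive ps = 69.5 − 21 = 48.5.
New quantity: q = 409 − 4(69.5) = 131.

Buyers pay $69.5, sellers receive $48.5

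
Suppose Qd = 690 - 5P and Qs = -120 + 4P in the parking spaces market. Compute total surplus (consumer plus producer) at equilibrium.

Total surplus = 12960

Equilibrium: 690 - 5P = -120 + 4P gives P* = 90, Q* = 240.
Demand choke price: P = 138; supply starts at P = 30.
CS = ½(138 − 90)(240) = 5760; PS = ½(90 − 30)(240) = 7200.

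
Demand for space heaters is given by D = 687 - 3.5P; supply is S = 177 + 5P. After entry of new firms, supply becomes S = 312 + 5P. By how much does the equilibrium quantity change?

Original equilibrium: P* = 60, Q* = 477.
New equilibrium: 687 - 3.5P = 312 + 5P, so 375 = 8.5P and P' = 750/17; Q' = 687 − 3.5(750/17) = 9054/17.
Change in quantity: 9054/17 − 477 = 945/17.

ΔQ = 945/17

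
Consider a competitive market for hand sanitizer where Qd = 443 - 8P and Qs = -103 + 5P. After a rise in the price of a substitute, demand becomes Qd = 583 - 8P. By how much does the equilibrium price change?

ΔP = 140/13

Original equilibrium: P* = 42, Q* = 107.
New equilibrium: 583 - 8P = -103 + 5P, so 686 = 13P and P' = 686/13; Q' = 583 − 8(686/13) = 2091/13.
Change in price: 686/13 − 42 = 140/13.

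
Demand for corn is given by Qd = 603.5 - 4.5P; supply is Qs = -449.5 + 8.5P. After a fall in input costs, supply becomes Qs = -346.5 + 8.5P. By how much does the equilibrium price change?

ΔP = -103/13

Original equilibrium: P* = 81, Q* = 239.
New equilibrium: 603.5 - 4.5P = -346.5 + 8.5P, so 950 = 13P and P' = 950/13; Q' = 603.5 − 4.5(950/13) = 7141/26.
Change in price: 950/13 − 81 = -103/13.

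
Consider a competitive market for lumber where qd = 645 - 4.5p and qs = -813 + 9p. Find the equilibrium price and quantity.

p* = 108, q* = 159

Set qd = qs: 645 - 4.5p = -813 + 9p.
1458 = 13.5p, so p* = 108.
q* = 645 − 4.5(108) = 159.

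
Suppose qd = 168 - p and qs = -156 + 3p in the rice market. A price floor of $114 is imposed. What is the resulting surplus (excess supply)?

Surplus = 132

Equilibrium price would be p* = 81, so the floor at 114 binds.
At p = 114: qd = 54, qs = 186.
Surplus = 186 − 54 = 132.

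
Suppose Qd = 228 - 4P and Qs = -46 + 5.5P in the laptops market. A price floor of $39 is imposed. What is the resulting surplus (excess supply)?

Equilibrium price would be P* = 548/19, so the floor at 39 binds.
At P = 39: Qd = 72, Qs = 168.5.
Surplus = 168.5 − 72 = 96.5.

Surplus = 96.5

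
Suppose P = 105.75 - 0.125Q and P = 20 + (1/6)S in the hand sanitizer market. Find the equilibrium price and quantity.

Set the two price expressions equal: 105.75 - 0.125Q = 20 + (1/6)Q.
85.75 = (7/24)Q, so Q* = 294.
P* = 105.75 − (0.125)(294) = 69.

P* = 69, Q* = 294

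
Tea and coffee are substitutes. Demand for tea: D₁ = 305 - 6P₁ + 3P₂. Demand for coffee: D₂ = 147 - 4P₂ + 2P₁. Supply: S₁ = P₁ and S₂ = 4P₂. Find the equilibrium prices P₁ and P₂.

Market 1: 305 - 6P₁ + 3P₂ = P₁ → 7P₁ - 3P₂ = 305.
Market 2: 8P₂ - 2P₁ = 147.
Eliminating P₂: 8×(1) + 3×(2) gives 50P₁ = 2881, so P₁ = 57.62.
Back-substitute into (2): P₂ = (147 + 2×57.62) / 8 = 32.78.

P₁ = 57.62, P₂ = 32.78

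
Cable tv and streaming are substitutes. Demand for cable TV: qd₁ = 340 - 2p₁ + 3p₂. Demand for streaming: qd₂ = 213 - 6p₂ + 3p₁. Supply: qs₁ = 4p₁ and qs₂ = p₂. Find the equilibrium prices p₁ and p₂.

p₁ = 3019/33, p₂ = 766/11

Market 1: 340 - 2p₁ + 3p₂ = 4p₁ → 6p₁ - 3p₂ = 340.
Market 2: 7p₂ - 3p₁ = 213.
Eliminating p₂: 7×(1) + 3×(2) gives 33p₁ = 3019, so p₁ = 3019/33.
Back-substitute into (2): p₂ = (213 + 3×3019/33) / 7 = 766/11.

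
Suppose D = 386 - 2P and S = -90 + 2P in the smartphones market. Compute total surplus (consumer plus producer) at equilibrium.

Total surplus = 10952

Equilibrium: 386 - 2P = -90 + 2P gives P* = 119, Q* = 148.
Demand choke price: P = 193; supply starts at P = 45.
CS = ½(193 − 119)(148) = 5476; PS = ½(119 − 45)(148) = 5476.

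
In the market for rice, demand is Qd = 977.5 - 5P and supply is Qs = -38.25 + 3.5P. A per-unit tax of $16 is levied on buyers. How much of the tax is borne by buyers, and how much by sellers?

Pre-tax equilibrium: P* = 119.5, Q* = 380.
Tax on buyers shifts demand to Qd = 977.5 − 5(P + 16) = 897.5 - 5P.
897.5 - 5P = -38.25 + 3.5P gives seller price Ps = 3743/34; buyers pay Pb = 3743/34 + 16 = 4287/34.
New quantity: Q = 977.5 − 5(4287/34) = 5900/17.
Buyer burden = 4287/34 − 119.5 = 112/17; seller burden = 119.5 − 3743/34 = 160/17.

Buyers bear 112/17, sellers bear 160/17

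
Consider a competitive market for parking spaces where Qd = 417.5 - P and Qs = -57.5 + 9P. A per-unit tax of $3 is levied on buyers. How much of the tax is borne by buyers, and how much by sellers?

Buyers bear $2.7, sellers bear $0.3

Pre-tax equilibrium: P* = 47.5, Q* = 370.
Tax on buyers shifts demand to Qd = 417.5 − 1(P + 3) = 414.5 - P.
414.5 - P = -57.5 + 9P gives seller price Ps = 47.2; buyers pay Pb = 47.2 + 3 = 50.2.
New quantity: Q = 417.5 − 1(50.2) = 367.3.
Buyer burden = 50.2 − 47.5 = 2.7; seller burden = 47.5 − 47.2 = 0.3.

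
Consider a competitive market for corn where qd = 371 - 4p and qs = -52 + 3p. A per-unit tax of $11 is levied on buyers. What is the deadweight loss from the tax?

Deadweight loss = 726/7

Pre-tax equilibrium: p* = 423/7, q* = 905/7.
Tax on buyers shifts demand to qd = 371 − 4(p + 11) = 327 - 4p.
327 - 4p = -52 + 3p gives seller price ps = 379/7; buyers pay pb = 379/7 + 11 = 456/7.
New quantity: q = 371 − 4(456/7) = 773/7.
DWL = ½ × 11 × (905/7 − 773/7) = 726/7.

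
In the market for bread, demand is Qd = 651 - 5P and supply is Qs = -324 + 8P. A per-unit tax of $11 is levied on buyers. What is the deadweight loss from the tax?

Pre-tax equilibrium: P* = 75, Q* = 276.
Tax on buyers shifts demand to Qd = 651 − 5(P + 11) = 596 - 5P.
596 - 5P = -324 + 8P gives seller price Ps = 920/13; buyers pay Pb = 920/13 + 11 = 1063/13.
New quantity: Q = 651 − 5(1063/13) = 3148/13.
DWL = ½ × 11 × (276 − 3148/13) = 2420/13.

Deadweight loss = 2420/13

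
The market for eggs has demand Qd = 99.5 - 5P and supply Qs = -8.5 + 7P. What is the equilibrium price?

P* = 9

Set Qd = Qs: 99.5 - 5P = -8.5 + 7P.
108 = 12P, so P* = 9.
Q* = 99.5 − 5(9) = 54.5.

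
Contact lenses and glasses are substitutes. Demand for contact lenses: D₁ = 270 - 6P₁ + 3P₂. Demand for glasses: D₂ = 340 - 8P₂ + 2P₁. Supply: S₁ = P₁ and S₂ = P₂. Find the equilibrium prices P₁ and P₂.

Market 1: 270 - 6P₁ + 3P₂ = P₁ → 7P₁ - 3P₂ = 270.
Market 2: 9P₂ - 2P₁ = 340.
Eliminating P₂: 9×(1) + 3×(2) gives 57P₁ = 3450, so P₁ = 1150/19.
Back-substitute into (2): P₂ = (340 + 2×1150/19) / 9 = 2920/57.

P₁ = 1150/19, P₂ = 2920/57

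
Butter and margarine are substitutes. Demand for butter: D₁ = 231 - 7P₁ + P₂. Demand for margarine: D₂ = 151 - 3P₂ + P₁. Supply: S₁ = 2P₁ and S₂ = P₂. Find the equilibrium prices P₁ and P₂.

P₁ = 215/7, P₂ = 318/7

Market 1: 231 - 7P₁ + P₂ = 2P₁ → 9P₁ - P₂ = 231.
Market 2: 4P₂ - P₁ = 151.
Eliminating P₂: 4×(1) + 1×(2) gives 35P₁ = 1075, so P₁ = 215/7.
Back-substitute into (2): P₂ = (151 + 1×215/7) / 4 = 318/7.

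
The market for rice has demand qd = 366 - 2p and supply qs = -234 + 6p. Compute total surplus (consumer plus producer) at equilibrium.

Equilibrium: 366 - 2p = -234 + 6p gives p* = 75, q* = 216.
Demand choke price: p = 183; supply starts at p = 39.
CS = ½(183 − 75)(216) = 11664; PS = ½(75 − 39)(216) = 3888.

Total surplus = 15552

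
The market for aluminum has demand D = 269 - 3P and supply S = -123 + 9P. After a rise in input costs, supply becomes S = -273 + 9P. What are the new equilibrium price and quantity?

Original equilibrium: P* = 98/3, Q* = 171.
New equilibrium: 269 - 3P = -273 + 9P, so 542 = 12P and P' = 271/6; Q' = 269 − 3(271/6) = 133.5.

P' = 271/6, Q' = 133.5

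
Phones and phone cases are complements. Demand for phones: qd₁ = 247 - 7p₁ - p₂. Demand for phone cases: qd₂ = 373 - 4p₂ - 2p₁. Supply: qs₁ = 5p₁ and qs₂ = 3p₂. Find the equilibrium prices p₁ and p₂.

p₁ = 678/41, p₂ = 1991/41

Market 1: 247 - 7p₁ - p₂ = 5p₁ → 12p₁ + p₂ = 247.
Market 2: 7p₂ + 2p₁ = 373.
Eliminating p₂: 7×(1) − 1×(2) gives 82p₁ = 1356, so p₁ = 678/41.
Back-substitute into (2): p₂ = (373 − 2×678/41) / 7 = 1991/41.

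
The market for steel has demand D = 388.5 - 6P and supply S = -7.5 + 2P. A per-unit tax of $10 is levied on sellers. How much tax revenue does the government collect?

Pre-tax equilibrium: P* = 49.5, Q* = 91.5.
Tax on sellers shifts supply to S = -7.5 + 2(P − 10) = -27.5 + 2P.
388.5 - 6P = -27.5 + 2P gives buyer price Pb = 52; sellers receive Ps = 52 − 10 = 42.
New quantity: Q = 388.5 − 6(52) = 76.5.
Revenue = 10 × 76.5 = 765.

Tax revenue = 765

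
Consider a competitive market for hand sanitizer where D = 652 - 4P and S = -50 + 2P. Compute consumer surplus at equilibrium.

Equilibrium: 652 - 4P = -50 + 2P gives P* = 117, Q* = 184.
Demand choke price (D = 0): P = 163.
CS = ½(163 − 117)(184) = 4232.

Consumer surplus = 4232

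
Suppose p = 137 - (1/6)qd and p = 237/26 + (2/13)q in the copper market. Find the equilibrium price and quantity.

Set the two price expressions equal: 137 - (1/6)q = 237/26 + (2/13)q.
3325/26 = (25/78)q, so q* = 399.
p* = 137 − (1/6)(399) = 70.5.

p* = 70.5, q* = 399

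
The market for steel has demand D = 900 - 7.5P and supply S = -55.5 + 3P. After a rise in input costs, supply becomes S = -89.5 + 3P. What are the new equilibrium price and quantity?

P' = 1979/21, Q' = 2705/14

Original equilibrium: P* = 91, Q* = 217.5.
New equilibrium: 900 - 7.5P = -89.5 + 3P, so 989.5 = 10.5P and P' = 1979/21; Q' = 900 − 7.5(1979/21) = 2705/14.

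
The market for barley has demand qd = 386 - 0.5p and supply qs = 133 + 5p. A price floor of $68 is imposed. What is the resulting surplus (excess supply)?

Equilibrium price would be p* = 46, so the floor at 68 binds.
At p = 68: qd = 352, qs = 473.
Surplus = 473 − 352 = 121.

Surplus = 121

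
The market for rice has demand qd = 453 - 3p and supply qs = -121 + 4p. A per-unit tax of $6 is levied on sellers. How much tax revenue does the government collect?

Pre-tax equilibrium: p* = 82, q* = 207.
Tax on sellers shifts supply to qs = -121 + 4(p − 6) = -145 + 4p.
453 - 3p = -145 + 4p gives buyer price pb = 598/7; sellers receive ps = 598/7 − 6 = 556/7.
New quantity: q = 453 − 3(598/7) = 1377/7.
Revenue = 6 × 1377/7 = 8262/7.

Tax revenue = 8262/7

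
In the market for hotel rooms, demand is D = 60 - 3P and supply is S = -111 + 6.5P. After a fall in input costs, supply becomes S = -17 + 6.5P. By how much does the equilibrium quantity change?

Original equilibrium: P* = 18, Q* = 6.
New equilibrium: 60 - 3P = -17 + 6.5P, so 77 = 9.5P and P' = 154/19; Q' = 60 − 3(154/19) = 678/19.
Change in quantity: 678/19 − 6 = 564/19.

ΔQ = 564/19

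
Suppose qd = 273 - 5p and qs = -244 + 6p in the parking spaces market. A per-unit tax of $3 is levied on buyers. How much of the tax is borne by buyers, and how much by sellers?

Buyers bear 18/11, sellers bear 15/11

Pre-tax equilibrium: p* = 47, q* = 38.
Tax on buyers shifts demand to qd = 273 − 5(p + 3) = 258 - 5p.
258 - 5p = -244 + 6p gives seller price ps = 502/11; buyers pay pb = 502/11 + 3 = 535/11.
New quantity: q = 273 − 5(535/11) = 328/11.
Buyer burden = 535/11 − 47 = 18/11; seller burden = 47 − 502/11 = 15/11.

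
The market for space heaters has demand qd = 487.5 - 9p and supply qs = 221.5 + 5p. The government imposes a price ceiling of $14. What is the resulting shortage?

Equilibrium price would be p* = 19, so the ceiling at 14 binds.
At p = 14: qd = 487.5 − 9(14) = 361.5, qs = 221.5 + 5(14) = 291.5.
Shortage = 361.5 − 291.5 = 70.

Shortage = 70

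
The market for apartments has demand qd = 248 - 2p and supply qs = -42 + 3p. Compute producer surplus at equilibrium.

Equilibrium: 248 - 2p = -42 + 3p gives p* = 58, q* = 132.
Supply starts at p = 14 (where qs = 0).
PS = ½(58 − 14)(132) = 2904.

Producer surplus = 2904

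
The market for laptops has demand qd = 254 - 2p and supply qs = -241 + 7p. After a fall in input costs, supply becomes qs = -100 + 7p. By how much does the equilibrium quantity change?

Δq = 94/3

Original equilibrium: p* = 55, q* = 144.
New equilibrium: 254 - 2p = -100 + 7p, so 354 = 9p and p' = 118/3; q' = 254 − 2(118/3) = 526/3.
Change in quantity: 526/3 − 144 = 94/3.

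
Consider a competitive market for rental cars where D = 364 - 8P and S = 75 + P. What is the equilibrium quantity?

Set D = S: 364 - 8P = 75 + P.
289 = 9P, so P* = 289/9.
Q* = 364 − 8(289/9) = 964/9.

Q* = 964/9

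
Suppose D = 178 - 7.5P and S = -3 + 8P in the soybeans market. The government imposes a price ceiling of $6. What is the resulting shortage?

Equilibrium price would be P* = 362/31, so the ceiling at 6 binds.
At P = 6: D = 178 − 7.5(6) = 133, S = -3 + 8(6) = 45.
Shortage = 133 − 45 = 88.

Shortage = 88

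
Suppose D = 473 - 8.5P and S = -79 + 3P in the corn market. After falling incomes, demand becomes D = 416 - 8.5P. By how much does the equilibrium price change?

ΔP = -114/23

Original equilibrium: P* = 48, Q* = 65.
New equilibrium: 416 - 8.5P = -79 + 3P, so 495 = 11.5P and P' = 990/23; Q' = 416 − 8.5(990/23) = 1153/23.
Change in price: 990/23 − 48 = -114/23.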